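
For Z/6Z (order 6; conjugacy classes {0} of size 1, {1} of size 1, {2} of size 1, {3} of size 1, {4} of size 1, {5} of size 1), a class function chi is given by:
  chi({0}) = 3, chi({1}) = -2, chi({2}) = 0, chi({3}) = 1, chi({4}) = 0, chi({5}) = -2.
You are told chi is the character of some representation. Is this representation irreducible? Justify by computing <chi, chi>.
Not irreducible (reducible): <chi, chi> = 3 > 1.

Reasoning: <chi, chi> = (1/|G|) sum_C |C| * |chi(C)|^2 = (1/6)[1*|3|^2 + 1*|-2|^2 + 1*|0|^2 + 1*|1|^2 + 1*|0|^2 + 1*|-2|^2]
  = (1/6)[(9) + (4) + (0) + (1) + (0) + (4)] = 18/6 = 3.
(Exp terms are combined using exp(i*s)*conj(exp(i*t)) = exp(i*(s-t)), and sums of them are collapsed using the identity that for every m > 1 the m distinct m-th roots of unity sum to 0, e.g. 1 + exp(2*I*pi/3) + exp(-2*I*pi/3) = 0.)
A character is irreducible iff <chi, chi> = 1, so this representation is reducible.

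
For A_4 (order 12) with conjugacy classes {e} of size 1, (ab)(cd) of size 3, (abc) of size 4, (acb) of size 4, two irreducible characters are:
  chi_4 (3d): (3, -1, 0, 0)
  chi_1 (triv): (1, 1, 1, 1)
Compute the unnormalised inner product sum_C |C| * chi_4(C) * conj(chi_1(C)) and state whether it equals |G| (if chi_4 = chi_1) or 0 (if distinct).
Sum = 0; so <chi_4, chi_1> = 0 (distinct irreducibles are orthogonal).

Details: Compute term by term over conjugacy classes (|C| * chi_4(C) * conj(chi_1(C))):
  1*(3)*conj(1) + 3*(-1)*conj(1) + 4*(0)*conj(1) + 4*(0)*conj(1)
  = (3) + (-3) + (0) + (0)
  = 0.
(Exp terms are combined using exp(i*s)*conj(exp(i*t)) = exp(i*(s-t)), and sums of them are collapsed using the identity that for every m > 1 the m distinct m-th roots of unity sum to 0, e.g. 1 + exp(2*I*pi/3) + exp(-2*I*pi/3) = 0.)
Dividing by |G| = 12 gives 0/12 = 0, matching the row-orthogonality relation <chi_4, chi_1> = [chi_4 = chi_1].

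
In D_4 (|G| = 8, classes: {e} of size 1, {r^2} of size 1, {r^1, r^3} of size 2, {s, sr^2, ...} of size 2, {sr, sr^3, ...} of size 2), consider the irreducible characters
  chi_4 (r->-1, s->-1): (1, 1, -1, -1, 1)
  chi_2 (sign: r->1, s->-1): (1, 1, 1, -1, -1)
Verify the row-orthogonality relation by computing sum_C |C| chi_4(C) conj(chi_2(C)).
Sum = 0; so <chi_4, chi_2> = 0 (distinct irreducibles are orthogonal).

Solution. Compute term by term over conjugacy classes (|C| * chi_4(C) * conj(chi_2(C))):
  1*(1)*conj(1) + 1*(1)*conj(1) + 2*(-1)*conj(1) + 2*(-1)*conj(-1) + 2*(1)*conj(-1)
  = (1) + (1) + (-2) + (2) + (-2)
  = 0.
Dividing by |G| = 8 gives 0/8 = 0, matching the row-orthogonality relation <chi_4, chi_2> = [chi_4 = chi_2].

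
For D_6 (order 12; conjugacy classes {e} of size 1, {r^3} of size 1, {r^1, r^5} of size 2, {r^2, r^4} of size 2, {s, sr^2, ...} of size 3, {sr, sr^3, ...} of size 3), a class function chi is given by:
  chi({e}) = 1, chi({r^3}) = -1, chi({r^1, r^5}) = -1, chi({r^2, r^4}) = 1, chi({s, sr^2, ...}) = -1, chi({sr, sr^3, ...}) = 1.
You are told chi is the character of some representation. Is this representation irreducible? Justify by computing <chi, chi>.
Irreducible: <chi, chi> = 1.

Proof sketch: <chi, chi> = (1/|G|) sum_C |C| * |chi(C)|^2 = (1/12)[1*|1|^2 + 1*|-1|^2 + 2*|-1|^2 + 2*|1|^2 + 3*|-1|^2 + 3*|1|^2]
  = (1/12)[(1) + (1) + (2) + (2) + (3) + (3)] = 12/12 = 1.
A character is irreducible iff <chi, chi> = 1, so this representation is irreducible.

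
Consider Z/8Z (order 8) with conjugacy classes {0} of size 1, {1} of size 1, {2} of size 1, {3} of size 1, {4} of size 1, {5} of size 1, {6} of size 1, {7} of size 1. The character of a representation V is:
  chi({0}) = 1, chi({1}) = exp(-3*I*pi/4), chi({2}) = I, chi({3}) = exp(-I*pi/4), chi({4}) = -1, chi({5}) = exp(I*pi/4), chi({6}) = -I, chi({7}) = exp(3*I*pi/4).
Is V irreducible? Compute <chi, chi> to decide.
Irreducible: <chi, chi> = 1.

Justification: <chi, chi> = (1/|G|) sum_C |C| * |chi(C)|^2 = (1/8)[1*|1|^2 + 1*|exp(-3*I*pi/4)|^2 + 1*|I|^2 + 1*|exp(-I*pi/4)|^2 + 1*|-1|^2 + 1*|exp(I*pi/4)|^2 + 1*|-I|^2 + 1*|exp(3*I*pi/4)|^2]
  = (1/8)[(1) + (1) + (1) + (1) + (1) + (1) + (1) + (1)] = 8/8 = 1.
(Exp terms are combined using exp(i*s)*conj(exp(i*t)) = exp(i*(s-t)), and sums of them are collapsed using the identity that for every m > 1 the m distinct m-th roots of unity sum to 0, e.g. 1 + exp(2*I*pi/3) + exp(-2*I*pi/3) = 0.)
A character is irreducible iff <chi, chi> = 1, so this representation is irreducible.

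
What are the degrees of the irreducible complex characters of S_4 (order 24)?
Dimensions: 1, 1, 2, 3, 3

Reasoning: There are 5 irreducibles (= number of conjugacy classes). Their dimensions d_i satisfy sum d_i^2 = |G| = 24: 1 + 1 + 4 + 9 + 9 = 24.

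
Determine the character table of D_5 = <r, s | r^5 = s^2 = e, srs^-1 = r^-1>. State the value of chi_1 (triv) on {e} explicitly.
Conjugacy classes: {e} of size 1, {r^1, r^4} of size 2, {r^2, r^3} of size 2, {s, sr, ..., sr^4} of size 5.
Character table:
  irrep \ class              {e} (size 1)  {r^1, r^4} (size 2)  {r^2, r^3} (size 2)  {s, sr, ..., sr^4} (size 5)
  chi_1 (triv)               1             1                    1                    1                          
  chi_2 (sign: r->1, s->-1)  1             1                    1                    -1                         
  chi_3 (2d, j=1)            2             -1/2 + sqrt(5)/2     -sqrt(5)/2 - 1/2     0                          
  chi_4 (2d, j=2)            2             -sqrt(5)/2 - 1/2     -1/2 + sqrt(5)/2     0                          

Spot check: chi_1 (triv) on {e} = 1.

Proof sketch: D_5 has order 2*5 = 10 with 4 conjugacy classes, hence 4 irreducibles. Sum of squared dims 1 + 1 + 4 + 4 = 10 = |G|. Linear characters come from the abelianisation; the 2-dimensional irreps have character r^k -> 2*cos(2*pi*j*k/5), reflections -> 0.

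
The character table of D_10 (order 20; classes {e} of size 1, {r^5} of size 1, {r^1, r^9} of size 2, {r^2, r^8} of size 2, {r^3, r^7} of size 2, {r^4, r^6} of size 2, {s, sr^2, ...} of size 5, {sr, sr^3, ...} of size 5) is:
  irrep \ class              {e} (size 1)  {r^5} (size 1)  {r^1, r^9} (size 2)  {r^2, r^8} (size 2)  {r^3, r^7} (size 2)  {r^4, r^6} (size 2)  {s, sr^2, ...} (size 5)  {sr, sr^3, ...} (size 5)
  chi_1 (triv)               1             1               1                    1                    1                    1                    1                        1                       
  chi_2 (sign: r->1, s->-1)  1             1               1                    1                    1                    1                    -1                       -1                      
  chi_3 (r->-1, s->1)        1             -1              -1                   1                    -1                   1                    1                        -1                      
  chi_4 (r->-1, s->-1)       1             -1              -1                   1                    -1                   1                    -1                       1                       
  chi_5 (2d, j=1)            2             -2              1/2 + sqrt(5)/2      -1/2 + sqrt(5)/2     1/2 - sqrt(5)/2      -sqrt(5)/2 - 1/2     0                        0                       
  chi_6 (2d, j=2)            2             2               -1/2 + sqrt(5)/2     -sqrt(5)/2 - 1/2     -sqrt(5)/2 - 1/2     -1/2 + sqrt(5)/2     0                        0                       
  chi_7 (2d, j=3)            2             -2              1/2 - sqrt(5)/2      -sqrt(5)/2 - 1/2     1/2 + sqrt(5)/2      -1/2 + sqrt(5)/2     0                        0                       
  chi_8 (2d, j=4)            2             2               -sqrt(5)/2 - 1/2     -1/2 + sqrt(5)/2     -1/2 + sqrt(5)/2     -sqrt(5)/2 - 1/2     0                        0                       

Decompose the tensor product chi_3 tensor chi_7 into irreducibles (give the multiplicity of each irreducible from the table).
chi_3 tensor chi_7 = chi_6 (all other irreducibles have multiplicity 0).

Explanation: The character of a tensor product is the pointwise product (chi_3 * chi_7)(C) = chi_3(C) * chi_7(C):
  {e}: (1)*(2), {r^5}: (-1)*(-2), {r^1, r^9}: (-1)*(1/2 - sqrt(5)/2), {r^2, r^8}: (1)*(-sqrt(5)/2 - 1/2), {r^3, r^7}: (-1)*(1/2 + sqrt(5)/2), {r^4, r^6}: (1)*(-1/2 + sqrt(5)/2), {s, sr^2, ...}: (1)*(0), {sr, sr^3, ...}: (-1)*(0)
so (chi_3 * chi_7) takes values
  {e} -> 2, {r^5} -> 2, {r^1, r^9} -> -1/2 + sqrt(5)/2, {r^2, r^8} -> -sqrt(5)/2 - 1/2, {r^3, r^7} -> -sqrt(5)/2 - 1/2, {r^4, r^6} -> -1/2 + sqrt(5)/2, {s, sr^2, ...} -> 0, {sr, sr^3, ...} -> 0.
Now take the inner product of this character with each irreducible chi from the table, <chi_3*chi_7, chi> = (1/20) sum_C |C| (chi_3*chi_7)(C) conj(chi(C)):
  <chi_3*chi_7, chi_1> = (1/20)[1*(2)*conj(1) + 1*(2)*conj(1) + 2*(-1/2 + sqrt(5)/2)*conj(1) + 2*(-sqrt(5)/2 - 1/2)*conj(1) + 2*(-sqrt(5)/2 - 1/2)*conj(1) + 2*(-1/2 + sqrt(5)/2)*conj(1) + 5*(0)*conj(1) + 5*(0)*conj(1)]
      = (1/20)[(2) + (2) + (-1 + sqrt(5)) + (-sqrt(5) - 1) + (-sqrt(5) - 1) + (-1 + sqrt(5)) + (0) + (0)] = 0/20 = 0
  <chi_3*chi_7, chi_2> = (1/20)[1*(2)*conj(1) + 1*(2)*conj(1) + 2*(-1/2 + sqrt(5)/2)*conj(1) + 2*(-sqrt(5)/2 - 1/2)*conj(1) + 2*(-sqrt(5)/2 - 1/2)*conj(1) + 2*(-1/2 + sqrt(5)/2)*conj(1) + 5*(0)*conj(-1) + 5*(0)*conj(-1)]
      = (1/20)[(2) + (2) + (-1 + sqrt(5)) + (-sqrt(5) - 1) + (-sqrt(5) - 1) + (-1 + sqrt(5)) + (0) + (0)] = 0/20 = 0
  <chi_3*chi_7, chi_3> = (1/20)[1*(2)*conj(1) + 1*(2)*conj(-1) + 2*(-1/2 + sqrt(5)/2)*conj(-1) + 2*(-sqrt(5)/2 - 1/2)*conj(1) + 2*(-sqrt(5)/2 - 1/2)*conj(-1) + 2*(-1/2 + sqrt(5)/2)*conj(1) + 5*(0)*conj(1) + 5*(0)*conj(-1)]
      = (1/20)[(2) + (-2) + (1 - sqrt(5)) + (-sqrt(5) - 1) + (1 + sqrt(5)) + (-1 + sqrt(5)) + (0) + (0)] = 0/20 = 0
  <chi_3*chi_7, chi_4> = (1/20)[1*(2)*conj(1) + 1*(2)*conj(-1) + 2*(-1/2 + sqrt(5)/2)*conj(-1) + 2*(-sqrt(5)/2 - 1/2)*conj(1) + 2*(-sqrt(5)/2 - 1/2)*conj(-1) + 2*(-1/2 + sqrt(5)/2)*conj(1) + 5*(0)*conj(-1) + 5*(0)*conj(1)]
      = (1/20)[(2) + (-2) + (1 - sqrt(5)) + (-sqrt(5) - 1) + (1 + sqrt(5)) + (-1 + sqrt(5)) + (0) + (0)] = 0/20 = 0
  <chi_3*chi_7, chi_5> = (1/20)[1*(2)*conj(2) + 1*(2)*conj(-2) + 2*(-1/2 + sqrt(5)/2)*conj(1/2 + sqrt(5)/2) + 2*(-sqrt(5)/2 - 1/2)*conj(-1/2 + sqrt(5)/2) + 2*(-sqrt(5)/2 - 1/2)*conj(1/2 - sqrt(5)/2) + 2*(-1/2 + sqrt(5)/2)*conj(-sqrt(5)/2 - 1/2) + 5*(0)*conj(0) + 5*(0)*conj(0)]
      = (1/20)[(4) + (-4) + (2) + (-2) + (2) + (-2) + (0) + (0)] = 0/20 = 0
  <chi_3*chi_7, chi_6> = (1/20)[1*(2)*conj(2) + 1*(2)*conj(2) + 2*(-1/2 + sqrt(5)/2)*conj(-1/2 + sqrt(5)/2) + 2*(-sqrt(5)/2 - 1/2)*conj(-sqrt(5)/2 - 1/2) + 2*(-sqrt(5)/2 - 1/2)*conj(-sqrt(5)/2 - 1/2) + 2*(-1/2 + sqrt(5)/2)*conj(-1/2 + sqrt(5)/2) + 5*(0)*conj(0) + 5*(0)*conj(0)]
      = (1/20)[(4) + (4) + (3 - sqrt(5)) + (sqrt(5) + 3) + (sqrt(5) + 3) + (3 - sqrt(5)) + (0) + (0)] = 20/20 = 1
  <chi_3*chi_7, chi_7> = (1/20)[1*(2)*conj(2) + 1*(2)*conj(-2) + 2*(-1/2 + sqrt(5)/2)*conj(1/2 - sqrt(5)/2) + 2*(-sqrt(5)/2 - 1/2)*conj(-sqrt(5)/2 - 1/2) + 2*(-sqrt(5)/2 - 1/2)*conj(1/2 + sqrt(5)/2) + 2*(-1/2 + sqrt(5)/2)*conj(-1/2 + sqrt(5)/2) + 5*(0)*conj(0) + 5*(0)*conj(0)]
      = (1/20)[(4) + (-4) + (-3 + sqrt(5)) + (sqrt(5) + 3) + (-3 - sqrt(5)) + (3 - sqrt(5)) + (0) + (0)] = 0/20 = 0
  <chi_3*chi_7, chi_8> = (1/20)[1*(2)*conj(2) + 1*(2)*conj(2) + 2*(-1/2 + sqrt(5)/2)*conj(-sqrt(5)/2 - 1/2) + 2*(-sqrt(5)/2 - 1/2)*conj(-1/2 + sqrt(5)/2) + 2*(-sqrt(5)/2 - 1/2)*conj(-1/2 + sqrt(5)/2) + 2*(-1/2 + sqrt(5)/2)*conj(-sqrt(5)/2 - 1/2) + 5*(0)*conj(0) + 5*(0)*conj(0)]
      = (1/20)[(4) + (4) + (-2) + (-2) + (-2) + (-2) + (0) + (0)] = 0/20 = 0
Hence the multiplicities are chi_6: 1. Dimension check: dim(chi_3)*dim(chi_7) = 1*2 = 2 and sum (mult * dim) = 1*2 = 2.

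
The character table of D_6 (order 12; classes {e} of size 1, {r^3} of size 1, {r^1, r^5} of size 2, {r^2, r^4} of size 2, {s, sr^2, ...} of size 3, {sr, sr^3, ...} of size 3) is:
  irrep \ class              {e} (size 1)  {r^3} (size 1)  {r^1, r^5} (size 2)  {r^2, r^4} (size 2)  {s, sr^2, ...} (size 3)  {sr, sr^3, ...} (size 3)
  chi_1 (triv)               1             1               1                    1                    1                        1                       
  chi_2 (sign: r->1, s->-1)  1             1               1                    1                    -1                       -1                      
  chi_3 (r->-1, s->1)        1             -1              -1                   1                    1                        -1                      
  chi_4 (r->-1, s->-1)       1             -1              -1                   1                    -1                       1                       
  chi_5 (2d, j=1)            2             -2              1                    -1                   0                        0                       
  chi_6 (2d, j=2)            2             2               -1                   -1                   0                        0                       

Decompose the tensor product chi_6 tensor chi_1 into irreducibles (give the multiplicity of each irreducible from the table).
chi_6 tensor chi_1 = chi_6 (all other irreducibles have multiplicity 0).

Explanation: The character of a tensor product is the pointwise product (chi_6 * chi_1)(C) = chi_6(C) * chi_1(C):
  {e}: (2)*(1), {r^3}: (2)*(1), {r^1, r^5}: (-1)*(1), {r^2, r^4}: (-1)*(1), {s, sr^2, ...}: (0)*(1), {sr, sr^3, ...}: (0)*(1)
so (chi_6 * chi_1) takes values
  {e} -> 2, {r^3} -> 2, {r^1, r^5} -> -1, {r^2, r^4} -> -1, {s, sr^2, ...} -> 0, {sr, sr^3, ...} -> 0.
Now take the inner product of this character with each irreducible chi from the table, <chi_6*chi_1, chi> = (1/12) sum_C |C| (chi_6*chi_1)(C) conj(chi(C)):
  <chi_6*chi_1, chi_1> = (1/12)[1*(2)*conj(1) + 1*(2)*conj(1) + 2*(-1)*conj(1) + 2*(-1)*conj(1) + 3*(0)*conj(1) + 3*(0)*conj(1)]
      = (1/12)[(2) + (2) + (-2) + (-2) + (0) + (0)] = 0/12 = 0
  <chi_6*chi_1, chi_2> = (1/12)[1*(2)*conj(1) + 1*(2)*conj(1) + 2*(-1)*conj(1) + 2*(-1)*conj(1) + 3*(0)*conj(-1) + 3*(0)*conj(-1)]
      = (1/12)[(2) + (2) + (-2) + (-2) + (0) + (0)] = 0/12 = 0
  <chi_6*chi_1, chi_3> = (1/12)[1*(2)*conj(1) + 1*(2)*conj(-1) + 2*(-1)*conj(-1) + 2*(-1)*conj(1) + 3*(0)*conj(1) + 3*(0)*conj(-1)]
      = (1/12)[(2) + (-2) + (2) + (-2) + (0) + (0)] = 0/12 = 0
  <chi_6*chi_1, chi_4> = (1/12)[1*(2)*conj(1) + 1*(2)*conj(-1) + 2*(-1)*conj(-1) + 2*(-1)*conj(1) + 3*(0)*conj(-1) + 3*(0)*conj(1)]
      = (1/12)[(2) + (-2) + (2) + (-2) + (0) + (0)] = 0/12 = 0
  <chi_6*chi_1, chi_5> = (1/12)[1*(2)*conj(2) + 1*(2)*conj(-2) + 2*(-1)*conj(1) + 2*(-1)*conj(-1) + 3*(0)*conj(0) + 3*(0)*conj(0)]
      = (1/12)[(4) + (-4) + (-2) + (2) + (0) + (0)] = 0/12 = 0
  <chi_6*chi_1, chi_6> = (1/12)[1*(2)*conj(2) + 1*(2)*conj(2) + 2*(-1)*conj(-1) + 2*(-1)*conj(-1) + 3*(0)*conj(0) + 3*(0)*conj(0)]
      = (1/12)[(4) + (4) + (2) + (2) + (0) + (0)] = 12/12 = 1
Hence the multiplicities are chi_6: 1. Dimension check: dim(chi_6)*dim(chi_1) = 2*1 = 2 and sum (mult * dim) = 1*2 = 2.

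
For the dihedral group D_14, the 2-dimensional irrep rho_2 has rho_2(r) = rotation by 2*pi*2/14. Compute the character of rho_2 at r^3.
chi_{rho_2}(r^3) = 2*cos(2*pi*2*3/14) = -2*cos(pi/7)

Argument: rho_2(r^3) is rotation by angle 2*pi*2*3/14, whose trace is 2*cos(2*pi*2*3/14) = -2*cos(pi/7).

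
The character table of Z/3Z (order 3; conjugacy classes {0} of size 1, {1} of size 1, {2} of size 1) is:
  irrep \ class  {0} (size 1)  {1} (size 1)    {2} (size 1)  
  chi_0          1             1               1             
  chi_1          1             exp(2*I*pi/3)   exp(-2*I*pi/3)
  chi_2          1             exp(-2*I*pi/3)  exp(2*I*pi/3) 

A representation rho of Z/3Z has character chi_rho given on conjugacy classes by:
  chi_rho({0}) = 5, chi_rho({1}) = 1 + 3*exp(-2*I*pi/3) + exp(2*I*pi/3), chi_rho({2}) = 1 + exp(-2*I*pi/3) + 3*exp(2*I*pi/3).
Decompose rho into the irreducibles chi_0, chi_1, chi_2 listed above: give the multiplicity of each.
Multiplicities: chi_0: 1, chi_1: 1, chi_2: 3.

Proof sketch: Use <chi_rho, chi> = (1/|G|) sum_C |C| * chi_rho(C) * conj(chi(C)) with |G| = 3 for each irreducible chi in the table:
  <chi_rho, chi_0> = (1/3)[1*(5)*conj(1) + 1*(1 + 3*exp(-2*I*pi/3) + exp(2*I*pi/3))*conj(1) + 1*(1 + exp(-2*I*pi/3) + 3*exp(2*I*pi/3))*conj(1)]
      = (1/3)[(5) + (1 + 3*exp(-2*I*pi/3) + exp(2*I*pi/3)) + (1 + exp(-2*I*pi/3) + 3*exp(2*I*pi/3))] = 3/3 = 1
  <chi_rho, chi_1> = (1/3)[1*(5)*conj(1) + 1*(1 + 3*exp(-2*I*pi/3) + exp(2*I*pi/3))*conj(exp(2*I*pi/3)) + 1*(1 + exp(-2*I*pi/3) + 3*exp(2*I*pi/3))*conj(exp(-2*I*pi/3))]
      = (1/3)[(5) + (1 + exp(-2*I*pi/3) + 3*exp(2*I*pi/3)) + (1 + 3*exp(-2*I*pi/3) + exp(2*I*pi/3))] = 3/3 = 1
  <chi_rho, chi_2> = (1/3)[1*(5)*conj(1) + 1*(1 + 3*exp(-2*I*pi/3) + exp(2*I*pi/3))*conj(exp(-2*I*pi/3)) + 1*(1 + exp(-2*I*pi/3) + 3*exp(2*I*pi/3))*conj(exp(2*I*pi/3))]
      = (1/3)[(5) + (2) + (2)] = 9/3 = 3
(Exp terms are combined using exp(i*s)*conj(exp(i*t)) = exp(i*(s-t)), and sums of them are collapsed using the identity that for every m > 1 the m distinct m-th roots of unity sum to 0, e.g. 1 + exp(2*I*pi/3) + exp(-2*I*pi/3) = 0.)
Dimension check: dim(rho) = sum (mult * dim) = 1*1 + 1*1 + 3*1 = 5 = chi_rho(e) = 5.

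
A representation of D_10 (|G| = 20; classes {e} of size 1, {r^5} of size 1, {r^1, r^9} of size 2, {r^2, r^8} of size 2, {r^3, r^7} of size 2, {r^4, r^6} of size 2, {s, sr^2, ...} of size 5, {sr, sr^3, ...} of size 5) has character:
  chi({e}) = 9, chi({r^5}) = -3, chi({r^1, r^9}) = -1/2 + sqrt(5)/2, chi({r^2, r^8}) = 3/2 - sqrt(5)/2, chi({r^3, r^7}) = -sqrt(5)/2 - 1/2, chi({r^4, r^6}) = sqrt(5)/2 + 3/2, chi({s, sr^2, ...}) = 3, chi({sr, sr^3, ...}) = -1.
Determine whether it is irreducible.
Not irreducible (reducible): <chi, chi> = 8 > 1.

<chi, chi> = (1/|G|) sum_C |C| * |chi(C)|^2 = (1/20)[1*|9|^2 + 1*|-3|^2 + 2*|-1/2 + sqrt(5)/2|^2 + 2*|3/2 - sqrt(5)/2|^2 + 2*|-sqrt(5)/2 - 1/2|^2 + 2*|sqrt(5)/2 + 3/2|^2 + 5*|3|^2 + 5*|-1|^2]
  = (1/20)[(81) + (9) + (3 - sqrt(5)) + (7 - 3*sqrt(5)) + (sqrt(5) + 3) + (3*sqrt(5) + 7) + (45) + (5)] = 160/20 = 8.
A character is irreducible iff <chi, chi> = 1, so this representation is reducible.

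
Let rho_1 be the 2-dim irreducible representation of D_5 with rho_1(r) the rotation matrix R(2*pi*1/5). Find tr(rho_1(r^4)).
chi_{rho_1}(r^4) = 2*cos(2*pi*1*4/5) = -1/2 + sqrt(5)/2

Details: rho_1(r^4) is rotation by angle 2*pi*1*4/5, whose trace is 2*cos(2*pi*1*4/5) = -1/2 + sqrt(5)/2.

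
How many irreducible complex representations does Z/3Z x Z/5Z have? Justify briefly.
15

Justification: The number of irreducible complex representations of a finite group equals its number of conjugacy classes. Z/3Z x Z/5Z is abelian of order 15, so every element is its own conjugacy class: 15 classes, so Z/3Z x Z/5Z (order 15) has exactly 15 irreducible complex representations.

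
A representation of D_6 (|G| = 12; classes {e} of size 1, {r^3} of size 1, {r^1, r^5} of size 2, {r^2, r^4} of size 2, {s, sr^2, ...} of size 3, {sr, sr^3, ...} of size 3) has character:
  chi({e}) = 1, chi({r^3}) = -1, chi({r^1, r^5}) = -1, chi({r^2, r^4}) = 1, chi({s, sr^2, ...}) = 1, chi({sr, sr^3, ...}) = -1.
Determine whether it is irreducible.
Irreducible: <chi, chi> = 1.

Explanation: <chi, chi> = (1/|G|) sum_C |C| * |chi(C)|^2 = (1/12)[1*|1|^2 + 1*|-1|^2 + 2*|-1|^2 + 2*|1|^2 + 3*|1|^2 + 3*|-1|^2]
  = (1/12)[(1) + (1) + (2) + (2) + (3) + (3)] = 12/12 = 1.
A character is irreducible iff <chi, chi> = 1, so this representation is irreducible.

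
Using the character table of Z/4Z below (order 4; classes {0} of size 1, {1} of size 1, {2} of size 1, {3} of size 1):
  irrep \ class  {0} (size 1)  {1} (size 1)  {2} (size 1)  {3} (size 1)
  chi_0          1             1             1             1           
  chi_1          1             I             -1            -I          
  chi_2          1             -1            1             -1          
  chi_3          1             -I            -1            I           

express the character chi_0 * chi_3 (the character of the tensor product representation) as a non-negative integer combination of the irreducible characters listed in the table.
chi_0 tensor chi_3 = chi_3 (all other irreducibles have multiplicity 0).

Derivation: The character of a tensor product is the pointwise product (chi_0 * chi_3)(C) = chi_0(C) * chi_3(C):
  {0}: (1)*(1), {1}: (1)*(-I), {2}: (1)*(-1), {3}: (1)*(I)
so (chi_0 * chi_3) takes values
  {0} -> 1, {1} -> -I, {2} -> -1, {3} -> I.
Now take the inner product of this character with each irreducible chi from the table, <chi_0*chi_3, chi> = (1/4) sum_C |C| (chi_0*chi_3)(C) conj(chi(C)):
  <chi_0*chi_3, chi_0> = (1/4)[1*(1)*conj(1) + 1*(-I)*conj(1) + 1*(-1)*conj(1) + 1*(I)*conj(1)]
      = (1/4)[(1) + (-I) + (-1) + (I)] = 0/4 = 0
  <chi_0*chi_3, chi_1> = (1/4)[1*(1)*conj(1) + 1*(-I)*conj(I) + 1*(-1)*conj(-1) + 1*(I)*conj(-I)]
      = (1/4)[(1) + (-1) + (1) + (-1)] = 0/4 = 0
  <chi_0*chi_3, chi_2> = (1/4)[1*(1)*conj(1) + 1*(-I)*conj(-1) + 1*(-1)*conj(1) + 1*(I)*conj(-1)]
      = (1/4)[(1) + (I) + (-1) + (-I)] = 0/4 = 0
  <chi_0*chi_3, chi_3> = (1/4)[1*(1)*conj(1) + 1*(-I)*conj(-I) + 1*(-1)*conj(-1) + 1*(I)*conj(I)]
      = (1/4)[(1) + (1) + (1) + (1)] = 4/4 = 1
(Exp terms are combined using exp(i*s)*conj(exp(i*t)) = exp(i*(s-t)), and sums of them are collapsed using the identity that for every m > 1 the m distinct m-th roots of unity sum to 0, e.g. 1 + exp(2*I*pi/3) + exp(-2*I*pi/3) = 0.)
Hence the multiplicities are chi_3: 1. Dimension check: dim(chi_0)*dim(chi_3) = 1*1 = 1 and sum (mult * dim) = 1*1 = 1.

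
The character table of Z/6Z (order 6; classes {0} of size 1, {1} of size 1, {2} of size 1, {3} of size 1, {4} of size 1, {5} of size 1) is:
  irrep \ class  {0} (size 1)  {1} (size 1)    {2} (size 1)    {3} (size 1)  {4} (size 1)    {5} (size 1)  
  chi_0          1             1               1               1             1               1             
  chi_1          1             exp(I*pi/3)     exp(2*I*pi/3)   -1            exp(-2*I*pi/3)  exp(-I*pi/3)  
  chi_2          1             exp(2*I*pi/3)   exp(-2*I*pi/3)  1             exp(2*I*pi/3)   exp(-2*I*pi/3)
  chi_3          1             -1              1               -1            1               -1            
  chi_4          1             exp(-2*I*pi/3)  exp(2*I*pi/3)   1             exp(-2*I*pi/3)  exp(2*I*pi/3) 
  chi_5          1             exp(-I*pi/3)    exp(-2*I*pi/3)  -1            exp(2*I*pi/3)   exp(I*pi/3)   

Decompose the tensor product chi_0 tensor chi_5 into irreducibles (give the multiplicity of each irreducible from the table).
chi_0 tensor chi_5 = chi_5 (all other irreducibles have multiplicity 0).

Explanation: The character of a tensor product is the pointwise product (chi_0 * chi_5)(C) = chi_0(C) * chi_5(C):
  {0}: (1)*(1), {1}: (1)*(exp(-I*pi/3)), {2}: (1)*(exp(-2*I*pi/3)), {3}: (1)*(-1), {4}: (1)*(exp(2*I*pi/3)), {5}: (1)*(exp(I*pi/3))
so (chi_0 * chi_5) takes values
  {0} -> 1, {1} -> exp(-I*pi/3), {2} -> exp(-2*I*pi/3), {3} -> -1, {4} -> exp(2*I*pi/3), {5} -> exp(I*pi/3).
Now take the inner product of this character with each irreducible chi from the table, <chi_0*chi_5, chi> = (1/6) sum_C |C| (chi_0*chi_5)(C) conj(chi(C)):
  <chi_0*chi_5, chi_0> = (1/6)[1*(1)*conj(1) + 1*(exp(-I*pi/3))*conj(1) + 1*(exp(-2*I*pi/3))*conj(1) + 1*(-1)*conj(1) + 1*(exp(2*I*pi/3))*conj(1) + 1*(exp(I*pi/3))*conj(1)]
      = (1/6)[(1) + (exp(-I*pi/3)) + (exp(-2*I*pi/3)) + (-1) + (exp(2*I*pi/3)) + (exp(I*pi/3))] = 0/6 = 0
  <chi_0*chi_5, chi_1> = (1/6)[1*(1)*conj(1) + 1*(exp(-I*pi/3))*conj(exp(I*pi/3)) + 1*(exp(-2*I*pi/3))*conj(exp(2*I*pi/3)) + 1*(-1)*conj(-1) + 1*(exp(2*I*pi/3))*conj(exp(-2*I*pi/3)) + 1*(exp(I*pi/3))*conj(exp(-I*pi/3))]
      = (1/6)[(1) + (exp(-2*I*pi/3)) + (exp(2*I*pi/3)) + (1) + (exp(-2*I*pi/3)) + (exp(2*I*pi/3))] = 0/6 = 0
  <chi_0*chi_5, chi_2> = (1/6)[1*(1)*conj(1) + 1*(exp(-I*pi/3))*conj(exp(2*I*pi/3)) + 1*(exp(-2*I*pi/3))*conj(exp(-2*I*pi/3)) + 1*(-1)*conj(1) + 1*(exp(2*I*pi/3))*conj(exp(2*I*pi/3)) + 1*(exp(I*pi/3))*conj(exp(-2*I*pi/3))]
      = (1/6)[(1) + (-1) + (1) + (-1) + (1) + (-1)] = 0/6 = 0
  <chi_0*chi_5, chi_3> = (1/6)[1*(1)*conj(1) + 1*(exp(-I*pi/3))*conj(-1) + 1*(exp(-2*I*pi/3))*conj(1) + 1*(-1)*conj(-1) + 1*(exp(2*I*pi/3))*conj(1) + 1*(exp(I*pi/3))*conj(-1)]
      = (1/6)[(1) + (-exp(-I*pi/3)) + (exp(-2*I*pi/3)) + (1) + (exp(2*I*pi/3)) + (-exp(I*pi/3))] = 0/6 = 0
  <chi_0*chi_5, chi_4> = (1/6)[1*(1)*conj(1) + 1*(exp(-I*pi/3))*conj(exp(-2*I*pi/3)) + 1*(exp(-2*I*pi/3))*conj(exp(2*I*pi/3)) + 1*(-1)*conj(1) + 1*(exp(2*I*pi/3))*conj(exp(-2*I*pi/3)) + 1*(exp(I*pi/3))*conj(exp(2*I*pi/3))]
      = (1/6)[(1) + (exp(I*pi/3)) + (exp(2*I*pi/3)) + (-1) + (exp(-2*I*pi/3)) + (exp(-I*pi/3))] = 0/6 = 0
  <chi_0*chi_5, chi_5> = (1/6)[1*(1)*conj(1) + 1*(exp(-I*pi/3))*conj(exp(-I*pi/3)) + 1*(exp(-2*I*pi/3))*conj(exp(-2*I*pi/3)) + 1*(-1)*conj(-1) + 1*(exp(2*I*pi/3))*conj(exp(2*I*pi/3)) + 1*(exp(I*pi/3))*conj(exp(I*pi/3))]
      = (1/6)[(1) + (1) + (1) + (1) + (1) + (1)] = 6/6 = 1
(Exp terms are combined using exp(i*s)*conj(exp(i*t)) = exp(i*(s-t)), and sums of them are collapsed using the identity that for every m > 1 the m distinct m-th roots of unity sum to 0, e.g. 1 + exp(2*I*pi/3) + exp(-2*I*pi/3) = 0.)
Hence the multiplicities are chi_5: 1. Dimension check: dim(chi_0)*dim(chi_5) = 1*1 = 1 and sum (mult * dim) = 1*1 = 1.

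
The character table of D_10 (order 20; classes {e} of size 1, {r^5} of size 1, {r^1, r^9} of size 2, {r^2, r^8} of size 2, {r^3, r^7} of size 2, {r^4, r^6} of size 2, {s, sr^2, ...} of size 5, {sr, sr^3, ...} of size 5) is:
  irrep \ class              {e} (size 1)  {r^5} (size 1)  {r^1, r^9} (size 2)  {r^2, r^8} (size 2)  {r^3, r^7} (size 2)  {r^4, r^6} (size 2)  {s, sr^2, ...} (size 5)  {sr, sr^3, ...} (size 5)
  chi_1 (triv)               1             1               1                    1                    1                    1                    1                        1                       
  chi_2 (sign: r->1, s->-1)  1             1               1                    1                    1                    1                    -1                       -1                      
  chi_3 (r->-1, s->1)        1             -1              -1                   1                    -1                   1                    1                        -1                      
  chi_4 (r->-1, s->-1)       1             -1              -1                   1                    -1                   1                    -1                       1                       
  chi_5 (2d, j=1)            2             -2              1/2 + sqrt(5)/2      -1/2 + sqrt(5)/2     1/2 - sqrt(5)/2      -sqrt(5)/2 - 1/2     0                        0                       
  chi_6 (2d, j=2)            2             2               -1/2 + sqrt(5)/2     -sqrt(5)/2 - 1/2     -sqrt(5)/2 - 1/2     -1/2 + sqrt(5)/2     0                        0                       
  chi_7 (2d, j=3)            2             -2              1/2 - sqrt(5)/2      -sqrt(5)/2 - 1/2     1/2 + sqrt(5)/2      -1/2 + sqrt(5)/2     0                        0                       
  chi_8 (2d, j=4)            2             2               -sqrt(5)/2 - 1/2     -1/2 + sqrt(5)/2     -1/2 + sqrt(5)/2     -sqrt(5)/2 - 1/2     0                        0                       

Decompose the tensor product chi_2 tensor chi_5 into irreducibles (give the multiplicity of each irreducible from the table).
chi_2 tensor chi_5 = chi_5 (all other irreducibles have multiplicity 0).

Working: The character of a tensor product is the pointwise product (chi_2 * chi_5)(C) = chi_2(C) * chi_5(C):
  {e}: (1)*(2), {r^5}: (1)*(-2), {r^1, r^9}: (1)*(1/2 + sqrt(5)/2), {r^2, r^8}: (1)*(-1/2 + sqrt(5)/2), {r^3, r^7}: (1)*(1/2 - sqrt(5)/2), {r^4, r^6}: (1)*(-sqrt(5)/2 - 1/2), {s, sr^2, ...}: (-1)*(0), {sr, sr^3, ...}: (-1)*(0)
so (chi_2 * chi_5) takes values
  {e} -> 2, {r^5} -> -2, {r^1, r^9} -> 1/2 + sqrt(5)/2, {r^2, r^8} -> -1/2 + sqrt(5)/2, {r^3, r^7} -> 1/2 - sqrt(5)/2, {r^4, r^6} -> -sqrt(5)/2 - 1/2, {s, sr^2, ...} -> 0, {sr, sr^3, ...} -> 0.
Now take the inner product of this character with each irreducible chi from the table, <chi_2*chi_5, chi> = (1/20) sum_C |C| (chi_2*chi_5)(C) conj(chi(C)):
  <chi_2*chi_5, chi_1> = (1/20)[1*(2)*conj(1) + 1*(-2)*conj(1) + 2*(1/2 + sqrt(5)/2)*conj(1) + 2*(-1/2 + sqrt(5)/2)*conj(1) + 2*(1/2 - sqrt(5)/2)*conj(1) + 2*(-sqrt(5)/2 - 1/2)*conj(1) + 5*(0)*conj(1) + 5*(0)*conj(1)]
      = (1/20)[(2) + (-2) + (1 + sqrt(5)) + (-1 + sqrt(5)) + (1 - sqrt(5)) + (-sqrt(5) - 1) + (0) + (0)] = 0/20 = 0
  <chi_2*chi_5, chi_2> = (1/20)[1*(2)*conj(1) + 1*(-2)*conj(1) + 2*(1/2 + sqrt(5)/2)*conj(1) + 2*(-1/2 + sqrt(5)/2)*conj(1) + 2*(1/2 - sqrt(5)/2)*conj(1) + 2*(-sqrt(5)/2 - 1/2)*conj(1) + 5*(0)*conj(-1) + 5*(0)*conj(-1)]
      = (1/20)[(2) + (-2) + (1 + sqrt(5)) + (-1 + sqrt(5)) + (1 - sqrt(5)) + (-sqrt(5) - 1) + (0) + (0)] = 0/20 = 0
  <chi_2*chi_5, chi_3> = (1/20)[1*(2)*conj(1) + 1*(-2)*conj(-1) + 2*(1/2 + sqrt(5)/2)*conj(-1) + 2*(-1/2 + sqrt(5)/2)*conj(1) + 2*(1/2 - sqrt(5)/2)*conj(-1) + 2*(-sqrt(5)/2 - 1/2)*conj(1) + 5*(0)*conj(1) + 5*(0)*conj(-1)]
      = (1/20)[(2) + (2) + (-sqrt(5) - 1) + (-1 + sqrt(5)) + (-1 + sqrt(5)) + (-sqrt(5) - 1) + (0) + (0)] = 0/20 = 0
  <chi_2*chi_5, chi_4> = (1/20)[1*(2)*conj(1) + 1*(-2)*conj(-1) + 2*(1/2 + sqrt(5)/2)*conj(-1) + 2*(-1/2 + sqrt(5)/2)*conj(1) + 2*(1/2 - sqrt(5)/2)*conj(-1) + 2*(-sqrt(5)/2 - 1/2)*conj(1) + 5*(0)*conj(-1) + 5*(0)*conj(1)]
      = (1/20)[(2) + (2) + (-sqrt(5) - 1) + (-1 + sqrt(5)) + (-1 + sqrt(5)) + (-sqrt(5) - 1) + (0) + (0)] = 0/20 = 0
  <chi_2*chi_5, chi_5> = (1/20)[1*(2)*conj(2) + 1*(-2)*conj(-2) + 2*(1/2 + sqrt(5)/2)*conj(1/2 + sqrt(5)/2) + 2*(-1/2 + sqrt(5)/2)*conj(-1/2 + sqrt(5)/2) + 2*(1/2 - sqrt(5)/2)*conj(1/2 - sqrt(5)/2) + 2*(-sqrt(5)/2 - 1/2)*conj(-sqrt(5)/2 - 1/2) + 5*(0)*conj(0) + 5*(0)*conj(0)]
      = (1/20)[(4) + (4) + (sqrt(5) + 3) + (3 - sqrt(5)) + (3 - sqrt(5)) + (sqrt(5) + 3) + (0) + (0)] = 20/20 = 1
  <chi_2*chi_5, chi_6> = (1/20)[1*(2)*conj(2) + 1*(-2)*conj(2) + 2*(1/2 + sqrt(5)/2)*conj(-1/2 + sqrt(5)/2) + 2*(-1/2 + sqrt(5)/2)*conj(-sqrt(5)/2 - 1/2) + 2*(1/2 - sqrt(5)/2)*conj(-sqrt(5)/2 - 1/2) + 2*(-sqrt(5)/2 - 1/2)*conj(-1/2 + sqrt(5)/2) + 5*(0)*conj(0) + 5*(0)*conj(0)]
      = (1/20)[(4) + (-4) + (2) + (-2) + (2) + (-2) + (0) + (0)] = 0/20 = 0
  <chi_2*chi_5, chi_7> = (1/20)[1*(2)*conj(2) + 1*(-2)*conj(-2) + 2*(1/2 + sqrt(5)/2)*conj(1/2 - sqrt(5)/2) + 2*(-1/2 + sqrt(5)/2)*conj(-sqrt(5)/2 - 1/2) + 2*(1/2 - sqrt(5)/2)*conj(1/2 + sqrt(5)/2) + 2*(-sqrt(5)/2 - 1/2)*conj(-1/2 + sqrt(5)/2) + 5*(0)*conj(0) + 5*(0)*conj(0)]
      = (1/20)[(4) + (4) + (-2) + (-2) + (-2) + (-2) + (0) + (0)] = 0/20 = 0
  <chi_2*chi_5, chi_8> = (1/20)[1*(2)*conj(2) + 1*(-2)*conj(2) + 2*(1/2 + sqrt(5)/2)*conj(-sqrt(5)/2 - 1/2) + 2*(-1/2 + sqrt(5)/2)*conj(-1/2 + sqrt(5)/2) + 2*(1/2 - sqrt(5)/2)*conj(-1/2 + sqrt(5)/2) + 2*(-sqrt(5)/2 - 1/2)*conj(-sqrt(5)/2 - 1/2) + 5*(0)*conj(0) + 5*(0)*conj(0)]
      = (1/20)[(4) + (-4) + (-3 - sqrt(5)) + (3 - sqrt(5)) + (-3 + sqrt(5)) + (sqrt(5) + 3) + (0) + (0)] = 0/20 = 0
Hence the multiplicities are chi_5: 1. Dimension check: dim(chi_2)*dim(chi_5) = 1*2 = 2 and sum (mult * dim) = 1*2 = 2.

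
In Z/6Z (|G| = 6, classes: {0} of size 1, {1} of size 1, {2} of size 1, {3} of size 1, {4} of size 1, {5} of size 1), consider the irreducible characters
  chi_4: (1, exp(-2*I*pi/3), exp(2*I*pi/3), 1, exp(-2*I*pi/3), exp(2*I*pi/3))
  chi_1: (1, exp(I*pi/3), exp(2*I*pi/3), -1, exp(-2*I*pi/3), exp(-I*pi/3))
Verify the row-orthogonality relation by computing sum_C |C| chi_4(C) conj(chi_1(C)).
Sum = 0; so <chi_4, chi_1> = 0 (distinct irreducibles are orthogonal).

Working: Compute term by term over conjugacy classes (|C| * chi_4(C) * conj(chi_1(C))):
  1*(1)*conj(1) + 1*(exp(-2*I*pi/3))*conj(exp(I*pi/3)) + 1*(exp(2*I*pi/3))*conj(exp(2*I*pi/3)) + 1*(1)*conj(-1) + 1*(exp(-2*I*pi/3))*conj(exp(-2*I*pi/3)) + 1*(exp(2*I*pi/3))*conj(exp(-I*pi/3))
  = (1) + (-1) + (1) + (-1) + (1) + (-1)
  = 0.
(Exp terms are combined using exp(i*s)*conj(exp(i*t)) = exp(i*(s-t)), and sums of them are collapsed using the identity that for every m > 1 the m distinct m-th roots of unity sum to 0, e.g. 1 + exp(2*I*pi/3) + exp(-2*I*pi/3) = 0.)
Dividing by |G| = 6 gives 0/6 = 0, matching the row-orthogonality relation <chi_4, chi_1> = [chi_4 = chi_1].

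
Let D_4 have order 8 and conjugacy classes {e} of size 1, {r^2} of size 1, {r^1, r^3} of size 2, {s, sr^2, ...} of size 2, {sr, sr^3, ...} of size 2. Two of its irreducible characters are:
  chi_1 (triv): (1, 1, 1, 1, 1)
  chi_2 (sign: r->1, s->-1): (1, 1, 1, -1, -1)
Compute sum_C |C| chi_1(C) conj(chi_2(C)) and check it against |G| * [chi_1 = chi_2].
Sum = 0; so <chi_1, chi_2> = 0 (distinct irreducibles are orthogonal).

Solution. Compute term by term over conjugacy classes (|C| * chi_1(C) * conj(chi_2(C))):
  1*(1)*conj(1) + 1*(1)*conj(1) + 2*(1)*conj(1) + 2*(1)*conj(-1) + 2*(1)*conj(-1)
  = (1) + (1) + (2) + (-2) + (-2)
  = 0.
Dividing by |G| = 8 gives 0/8 = 0, matching the row-orthogonality relation <chi_1, chi_2> = [chi_1 = chi_2].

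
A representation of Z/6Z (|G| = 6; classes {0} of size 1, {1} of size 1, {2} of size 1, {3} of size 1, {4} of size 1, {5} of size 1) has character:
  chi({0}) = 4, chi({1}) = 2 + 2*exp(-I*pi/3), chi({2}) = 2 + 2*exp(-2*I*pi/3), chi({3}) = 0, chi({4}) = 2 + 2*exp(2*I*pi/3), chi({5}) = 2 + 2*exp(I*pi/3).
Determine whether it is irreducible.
Not irreducible (reducible): <chi, chi> = 8 > 1.

<chi, chi> = (1/|G|) sum_C |C| * |chi(C)|^2 = (1/6)[1*|4|^2 + 1*|2 + 2*exp(-I*pi/3)|^2 + 1*|2 + 2*exp(-2*I*pi/3)|^2 + 1*|0|^2 + 1*|2 + 2*exp(2*I*pi/3)|^2 + 1*|2 + 2*exp(I*pi/3)|^2]
  = (1/6)[(16) + (12) + (4) + (0) + (4) + (12)] = 48/6 = 8.
(Exp terms are combined using exp(i*s)*conj(exp(i*t)) = exp(i*(s-t)), and sums of them are collapsed using the identity that for every m > 1 the m distinct m-th roots of unity sum to 0, e.g. 1 + exp(2*I*pi/3) + exp(-2*I*pi/3) = 0.)
A character is irreducible iff <chi, chi> = 1, so this representation is reducible.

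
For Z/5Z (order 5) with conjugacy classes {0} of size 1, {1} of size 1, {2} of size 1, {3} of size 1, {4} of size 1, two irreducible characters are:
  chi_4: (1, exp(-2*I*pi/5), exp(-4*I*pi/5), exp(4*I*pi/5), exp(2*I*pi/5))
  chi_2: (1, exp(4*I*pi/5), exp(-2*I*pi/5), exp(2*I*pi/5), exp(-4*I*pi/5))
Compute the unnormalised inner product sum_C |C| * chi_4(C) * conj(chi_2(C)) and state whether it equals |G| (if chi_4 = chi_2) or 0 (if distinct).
Sum = 0; so <chi_4, chi_2> = 0 (distinct irreducibles are orthogonal).

Derivation: Compute term by term over conjugacy classes (|C| * chi_4(C) * conj(chi_2(C))):
  1*(1)*conj(1) + 1*(exp(-2*I*pi/5))*conj(exp(4*I*pi/5)) + 1*(exp(-4*I*pi/5))*conj(exp(-2*I*pi/5)) + 1*(exp(4*I*pi/5))*conj(exp(2*I*pi/5)) + 1*(exp(2*I*pi/5))*conj(exp(-4*I*pi/5))
  = (1) + (exp(4*I*pi/5)) + (exp(-2*I*pi/5)) + (exp(2*I*pi/5)) + (exp(-4*I*pi/5))
  = 0.
(Exp terms are combined using exp(i*s)*conj(exp(i*t)) = exp(i*(s-t)), and sums of them are collapsed using the identity that for every m > 1 the m distinct m-th roots of unity sum to 0, e.g. 1 + exp(2*I*pi/3) + exp(-2*I*pi/3) = 0.)
Dividing by |G| = 5 gives 0/5 = 0, matching the row-orthogonality relation <chi_4, chi_2> = [chi_4 = chi_2].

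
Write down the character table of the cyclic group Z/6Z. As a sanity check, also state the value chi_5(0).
Character table of Z/6Z (irreps indexed chi_0,...,chi_5 with chi_k(m) = zeta_6^(k*m), zeta_6 = exp(2*pi*i/6)):
  irrep \ class  {0} (size 1)  {1} (size 1)    {2} (size 1)    {3} (size 1)  {4} (size 1)    {5} (size 1)  
  chi_0          1             1               1               1             1               1             
  chi_1          1             exp(I*pi/3)     exp(2*I*pi/3)   -1            exp(-2*I*pi/3)  exp(-I*pi/3)  
  chi_2          1             exp(2*I*pi/3)   exp(-2*I*pi/3)  1             exp(2*I*pi/3)   exp(-2*I*pi/3)
  chi_3          1             -1              1               -1            1               -1            
  chi_4          1             exp(-2*I*pi/3)  exp(2*I*pi/3)   1             exp(-2*I*pi/3)  exp(2*I*pi/3) 
  chi_5          1             exp(-I*pi/3)    exp(-2*I*pi/3)  -1            exp(2*I*pi/3)   exp(I*pi/3)   

Spot check: chi_5(0) = zeta_6^(5*0) = zeta_6^0 = 1.

Argument: Z/6Z is abelian, so all 6 irreducible complex representations are 1-dimensional. They are given by chi_k(m) = zeta_6^(k*m) for k = 0,...,5. Row orthogonality: sum_m chi_k(m) conj(chi_l(m)) = 6 * [k = l].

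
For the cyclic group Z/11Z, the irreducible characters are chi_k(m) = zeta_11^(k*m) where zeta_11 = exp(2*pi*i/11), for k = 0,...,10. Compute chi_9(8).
chi_9(8) = zeta_11^72 = exp(-10*I*pi/11)

Solution. chi_9(8) = zeta_11^(9*8) = zeta_11^72. Since zeta_11^11 = 1, this equals zeta_11^6 = exp(2*pi*i*6/11) = exp(-10*I*pi/11).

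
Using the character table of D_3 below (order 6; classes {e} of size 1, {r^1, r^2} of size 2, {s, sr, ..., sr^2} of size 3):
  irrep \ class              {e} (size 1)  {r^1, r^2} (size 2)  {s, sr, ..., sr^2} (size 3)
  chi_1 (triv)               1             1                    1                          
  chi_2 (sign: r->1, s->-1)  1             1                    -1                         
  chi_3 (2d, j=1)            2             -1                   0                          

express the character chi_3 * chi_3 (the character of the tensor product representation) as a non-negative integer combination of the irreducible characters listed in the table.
chi_3 tensor chi_3 = chi_1 + chi_2 + chi_3 (all other irreducibles have multiplicity 0).

Proof sketch: The character of a tensor product is the pointwise product (chi_3 * chi_3)(C) = chi_3(C) * chi_3(C):
  {e}: (2)*(2), {r^1, r^2}: (-1)*(-1), {s, sr, ..., sr^2}: (0)*(0)
so (chi_3 * chi_3) takes values
  {e} -> 4, {r^1, r^2} -> 1, {s, sr, ..., sr^2} -> 0.
Now take the inner product of this character with each irreducible chi from the table, <chi_3*chi_3, chi> = (1/6) sum_C |C| (chi_3*chi_3)(C) conj(chi(C)):
  <chi_3*chi_3, chi_1> = (1/6)[1*(4)*conj(1) + 2*(1)*conj(1) + 3*(0)*conj(1)]
      = (1/6)[(4) + (2) + (0)] = 6/6 = 1
  <chi_3*chi_3, chi_2> = (1/6)[1*(4)*conj(1) + 2*(1)*conj(1) + 3*(0)*conj(-1)]
      = (1/6)[(4) + (2) + (0)] = 6/6 = 1
  <chi_3*chi_3, chi_3> = (1/6)[1*(4)*conj(2) + 2*(1)*conj(-1) + 3*(0)*conj(0)]
      = (1/6)[(8) + (-2) + (0)] = 6/6 = 1
Hence the multiplicities are chi_1: 1, chi_2: 1, chi_3: 1. Dimension check: dim(chi_3)*dim(chi_3) = 2*2 = 4 and sum (mult * dim) = 1*1 + 1*1 + 1*2 = 4.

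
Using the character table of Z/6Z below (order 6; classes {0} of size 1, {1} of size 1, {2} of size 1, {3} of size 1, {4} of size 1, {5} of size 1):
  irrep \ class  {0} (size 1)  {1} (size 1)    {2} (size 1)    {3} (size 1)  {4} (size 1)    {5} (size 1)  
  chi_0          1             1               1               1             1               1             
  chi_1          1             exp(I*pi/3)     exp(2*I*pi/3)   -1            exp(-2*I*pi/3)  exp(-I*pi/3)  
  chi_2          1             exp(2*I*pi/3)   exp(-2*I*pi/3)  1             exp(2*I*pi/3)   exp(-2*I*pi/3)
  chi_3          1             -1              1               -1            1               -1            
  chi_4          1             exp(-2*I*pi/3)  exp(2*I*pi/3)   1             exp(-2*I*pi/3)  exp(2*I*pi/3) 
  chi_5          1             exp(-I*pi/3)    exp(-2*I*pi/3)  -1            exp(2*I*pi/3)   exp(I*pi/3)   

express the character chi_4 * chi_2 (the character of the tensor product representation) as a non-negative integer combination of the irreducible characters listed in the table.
chi_4 tensor chi_2 = chi_0 (all other irreducibles have multiplicity 0).

Reasoning: The character of a tensor product is the pointwise product (chi_4 * chi_2)(C) = chi_4(C) * chi_2(C):
  {0}: (1)*(1), {1}: (exp(-2*I*pi/3))*(exp(2*I*pi/3)), {2}: (exp(2*I*pi/3))*(exp(-2*I*pi/3)), {3}: (1)*(1), {4}: (exp(-2*I*pi/3))*(exp(2*I*pi/3)), {5}: (exp(2*I*pi/3))*(exp(-2*I*pi/3))
so (chi_4 * chi_2) takes values
  {0} -> 1, {1} -> 1, {2} -> 1, {3} -> 1, {4} -> 1, {5} -> 1.
Now take the inner product of this character with each irreducible chi from the table, <chi_4*chi_2, chi> = (1/6) sum_C |C| (chi_4*chi_2)(C) conj(chi(C)):
  <chi_4*chi_2, chi_0> = (1/6)[1*(1)*conj(1) + 1*(1)*conj(1) + 1*(1)*conj(1) + 1*(1)*conj(1) + 1*(1)*conj(1) + 1*(1)*conj(1)]
      = (1/6)[(1) + (1) + (1) + (1) + (1) + (1)] = 6/6 = 1
  <chi_4*chi_2, chi_1> = (1/6)[1*(1)*conj(1) + 1*(1)*conj(exp(I*pi/3)) + 1*(1)*conj(exp(2*I*pi/3)) + 1*(1)*conj(-1) + 1*(1)*conj(exp(-2*I*pi/3)) + 1*(1)*conj(exp(-I*pi/3))]
      = (1/6)[(1) + (exp(-I*pi/3)) + (exp(-2*I*pi/3)) + (-1) + (exp(2*I*pi/3)) + (exp(I*pi/3))] = 0/6 = 0
  <chi_4*chi_2, chi_2> = (1/6)[1*(1)*conj(1) + 1*(1)*conj(exp(2*I*pi/3)) + 1*(1)*conj(exp(-2*I*pi/3)) + 1*(1)*conj(1) + 1*(1)*conj(exp(2*I*pi/3)) + 1*(1)*conj(exp(-2*I*pi/3))]
      = (1/6)[(1) + (exp(-2*I*pi/3)) + (exp(2*I*pi/3)) + (1) + (exp(-2*I*pi/3)) + (exp(2*I*pi/3))] = 0/6 = 0
  <chi_4*chi_2, chi_3> = (1/6)[1*(1)*conj(1) + 1*(1)*conj(-1) + 1*(1)*conj(1) + 1*(1)*conj(-1) + 1*(1)*conj(1) + 1*(1)*conj(-1)]
      = (1/6)[(1) + (-1) + (1) + (-1) + (1) + (-1)] = 0/6 = 0
  <chi_4*chi_2, chi_4> = (1/6)[1*(1)*conj(1) + 1*(1)*conj(exp(-2*I*pi/3)) + 1*(1)*conj(exp(2*I*pi/3)) + 1*(1)*conj(1) + 1*(1)*conj(exp(-2*I*pi/3)) + 1*(1)*conj(exp(2*I*pi/3))]
      = (1/6)[(1) + (exp(2*I*pi/3)) + (exp(-2*I*pi/3)) + (1) + (exp(2*I*pi/3)) + (exp(-2*I*pi/3))] = 0/6 = 0
  <chi_4*chi_2, chi_5> = (1/6)[1*(1)*conj(1) + 1*(1)*conj(exp(-I*pi/3)) + 1*(1)*conj(exp(-2*I*pi/3)) + 1*(1)*conj(-1) + 1*(1)*conj(exp(2*I*pi/3)) + 1*(1)*conj(exp(I*pi/3))]
      = (1/6)[(1) + (exp(I*pi/3)) + (exp(2*I*pi/3)) + (-1) + (exp(-2*I*pi/3)) + (exp(-I*pi/3))] = 0/6 = 0
(Exp terms are combined using exp(i*s)*conj(exp(i*t)) = exp(i*(s-t)), and sums of them are collapsed using the identity that for every m > 1 the m distinct m-th roots of unity sum to 0, e.g. 1 + exp(2*I*pi/3) + exp(-2*I*pi/3) = 0.)
Hence the multiplicities are chi_0: 1. Dimension check: dim(chi_4)*dim(chi_2) = 1*1 = 1 and sum (mult * dim) = 1*1 = 1.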